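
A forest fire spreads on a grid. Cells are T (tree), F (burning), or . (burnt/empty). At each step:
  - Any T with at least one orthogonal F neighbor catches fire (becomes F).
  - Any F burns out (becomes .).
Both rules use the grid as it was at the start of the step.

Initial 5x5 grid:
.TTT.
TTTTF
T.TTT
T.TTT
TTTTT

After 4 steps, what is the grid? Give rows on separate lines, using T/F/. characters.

Step 1: 2 trees catch fire, 1 burn out
  .TTT.
  TTTF.
  T.TTF
  T.TTT
  TTTTT
Step 2: 4 trees catch fire, 2 burn out
  .TTF.
  TTF..
  T.TF.
  T.TTF
  TTTTT
Step 3: 5 trees catch fire, 4 burn out
  .TF..
  TF...
  T.F..
  T.TF.
  TTTTF
Step 4: 4 trees catch fire, 5 burn out
  .F...
  F....
  T....
  T.F..
  TTTF.

.F...
F....
T....
T.F..
TTTF.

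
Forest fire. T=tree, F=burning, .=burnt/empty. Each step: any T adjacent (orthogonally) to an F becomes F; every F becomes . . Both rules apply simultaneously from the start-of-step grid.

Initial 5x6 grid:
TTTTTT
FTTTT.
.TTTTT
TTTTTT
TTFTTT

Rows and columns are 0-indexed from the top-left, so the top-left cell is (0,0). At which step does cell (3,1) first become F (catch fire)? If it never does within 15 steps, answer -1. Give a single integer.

Step 1: cell (3,1)='T' (+5 fires, +2 burnt)
Step 2: cell (3,1)='F' (+8 fires, +5 burnt)
  -> target ignites at step 2
Step 3: cell (3,1)='.' (+6 fires, +8 burnt)
Step 4: cell (3,1)='.' (+4 fires, +6 burnt)
Step 5: cell (3,1)='.' (+2 fires, +4 burnt)
Step 6: cell (3,1)='.' (+1 fires, +2 burnt)
Step 7: cell (3,1)='.' (+0 fires, +1 burnt)
  fire out at step 7

2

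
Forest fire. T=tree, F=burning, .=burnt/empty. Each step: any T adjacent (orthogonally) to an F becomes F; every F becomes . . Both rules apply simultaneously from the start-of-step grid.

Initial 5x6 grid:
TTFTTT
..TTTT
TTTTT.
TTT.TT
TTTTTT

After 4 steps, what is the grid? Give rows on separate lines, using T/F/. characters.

Step 1: 3 trees catch fire, 1 burn out
  TF.FTT
  ..FTTT
  TTTTT.
  TTT.TT
  TTTTTT
Step 2: 4 trees catch fire, 3 burn out
  F...FT
  ...FTT
  TTFTT.
  TTT.TT
  TTTTTT
Step 3: 5 trees catch fire, 4 burn out
  .....F
  ....FT
  TF.FT.
  TTF.TT
  TTTTTT
Step 4: 5 trees catch fire, 5 burn out
  ......
  .....F
  F...F.
  TF..TT
  TTFTTT

......
.....F
F...F.
TF..TT
TTFTTT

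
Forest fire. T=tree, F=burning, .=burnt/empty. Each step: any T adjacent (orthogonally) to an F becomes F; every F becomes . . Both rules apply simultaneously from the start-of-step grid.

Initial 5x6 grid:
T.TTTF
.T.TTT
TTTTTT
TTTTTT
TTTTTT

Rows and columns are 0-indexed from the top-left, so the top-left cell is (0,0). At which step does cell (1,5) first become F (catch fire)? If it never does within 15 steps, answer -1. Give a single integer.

Step 1: cell (1,5)='F' (+2 fires, +1 burnt)
  -> target ignites at step 1
Step 2: cell (1,5)='.' (+3 fires, +2 burnt)
Step 3: cell (1,5)='.' (+4 fires, +3 burnt)
Step 4: cell (1,5)='.' (+3 fires, +4 burnt)
Step 5: cell (1,5)='.' (+3 fires, +3 burnt)
Step 6: cell (1,5)='.' (+3 fires, +3 burnt)
Step 7: cell (1,5)='.' (+4 fires, +3 burnt)
Step 8: cell (1,5)='.' (+2 fires, +4 burnt)
Step 9: cell (1,5)='.' (+1 fires, +2 burnt)
Step 10: cell (1,5)='.' (+0 fires, +1 burnt)
  fire out at step 10

1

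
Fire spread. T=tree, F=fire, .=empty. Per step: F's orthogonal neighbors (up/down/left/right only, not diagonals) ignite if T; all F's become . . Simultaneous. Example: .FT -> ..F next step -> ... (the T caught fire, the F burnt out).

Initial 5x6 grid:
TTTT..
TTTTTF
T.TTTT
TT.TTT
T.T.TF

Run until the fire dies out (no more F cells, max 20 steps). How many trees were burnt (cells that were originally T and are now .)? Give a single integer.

Step 1: +4 fires, +2 burnt (F count now 4)
Step 2: +3 fires, +4 burnt (F count now 3)
Step 3: +4 fires, +3 burnt (F count now 4)
Step 4: +3 fires, +4 burnt (F count now 3)
Step 5: +2 fires, +3 burnt (F count now 2)
Step 6: +2 fires, +2 burnt (F count now 2)
Step 7: +1 fires, +2 burnt (F count now 1)
Step 8: +2 fires, +1 burnt (F count now 2)
Step 9: +0 fires, +2 burnt (F count now 0)
Fire out after step 9
Initially T: 22, now '.': 29
Total burnt (originally-T cells now '.'): 21

Answer: 21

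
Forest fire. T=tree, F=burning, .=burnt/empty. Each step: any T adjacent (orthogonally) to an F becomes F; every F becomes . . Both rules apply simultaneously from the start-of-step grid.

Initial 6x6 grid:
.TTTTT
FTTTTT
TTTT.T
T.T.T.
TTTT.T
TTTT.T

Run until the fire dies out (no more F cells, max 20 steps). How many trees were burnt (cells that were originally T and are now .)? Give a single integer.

Step 1: +2 fires, +1 burnt (F count now 2)
Step 2: +4 fires, +2 burnt (F count now 4)
Step 3: +4 fires, +4 burnt (F count now 4)
Step 4: +6 fires, +4 burnt (F count now 6)
Step 5: +4 fires, +6 burnt (F count now 4)
Step 6: +4 fires, +4 burnt (F count now 4)
Step 7: +1 fires, +4 burnt (F count now 1)
Step 8: +0 fires, +1 burnt (F count now 0)
Fire out after step 8
Initially T: 28, now '.': 33
Total burnt (originally-T cells now '.'): 25

Answer: 25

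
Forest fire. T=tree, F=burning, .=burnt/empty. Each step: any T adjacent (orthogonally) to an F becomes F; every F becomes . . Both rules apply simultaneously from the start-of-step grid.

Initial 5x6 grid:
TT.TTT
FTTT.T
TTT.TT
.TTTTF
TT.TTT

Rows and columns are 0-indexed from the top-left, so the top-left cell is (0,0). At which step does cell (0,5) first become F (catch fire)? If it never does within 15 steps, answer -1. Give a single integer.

Step 1: cell (0,5)='T' (+6 fires, +2 burnt)
Step 2: cell (0,5)='T' (+7 fires, +6 burnt)
Step 3: cell (0,5)='F' (+6 fires, +7 burnt)
  -> target ignites at step 3
Step 4: cell (0,5)='.' (+3 fires, +6 burnt)
Step 5: cell (0,5)='.' (+1 fires, +3 burnt)
Step 6: cell (0,5)='.' (+0 fires, +1 burnt)
  fire out at step 6

3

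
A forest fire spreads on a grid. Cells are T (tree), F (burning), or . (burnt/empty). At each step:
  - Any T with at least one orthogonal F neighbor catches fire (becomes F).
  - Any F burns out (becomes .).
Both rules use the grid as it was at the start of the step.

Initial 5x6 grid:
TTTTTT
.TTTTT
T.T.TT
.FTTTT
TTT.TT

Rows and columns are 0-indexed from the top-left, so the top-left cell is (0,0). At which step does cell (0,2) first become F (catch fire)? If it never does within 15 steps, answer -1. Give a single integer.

Step 1: cell (0,2)='T' (+2 fires, +1 burnt)
Step 2: cell (0,2)='T' (+4 fires, +2 burnt)
Step 3: cell (0,2)='T' (+2 fires, +4 burnt)
Step 4: cell (0,2)='F' (+6 fires, +2 burnt)
  -> target ignites at step 4
Step 5: cell (0,2)='.' (+5 fires, +6 burnt)
Step 6: cell (0,2)='.' (+3 fires, +5 burnt)
Step 7: cell (0,2)='.' (+1 fires, +3 burnt)
Step 8: cell (0,2)='.' (+0 fires, +1 burnt)
  fire out at step 8

4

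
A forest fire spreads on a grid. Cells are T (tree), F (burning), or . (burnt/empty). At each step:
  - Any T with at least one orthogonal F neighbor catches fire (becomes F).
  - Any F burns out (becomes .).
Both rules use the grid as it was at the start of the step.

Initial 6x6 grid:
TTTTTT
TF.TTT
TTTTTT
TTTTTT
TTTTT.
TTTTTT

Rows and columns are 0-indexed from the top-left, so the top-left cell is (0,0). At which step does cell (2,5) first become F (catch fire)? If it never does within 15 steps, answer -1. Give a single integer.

Step 1: cell (2,5)='T' (+3 fires, +1 burnt)
Step 2: cell (2,5)='T' (+5 fires, +3 burnt)
Step 3: cell (2,5)='T' (+5 fires, +5 burnt)
Step 4: cell (2,5)='T' (+7 fires, +5 burnt)
Step 5: cell (2,5)='F' (+7 fires, +7 burnt)
  -> target ignites at step 5
Step 6: cell (2,5)='.' (+4 fires, +7 burnt)
Step 7: cell (2,5)='.' (+1 fires, +4 burnt)
Step 8: cell (2,5)='.' (+1 fires, +1 burnt)
Step 9: cell (2,5)='.' (+0 fires, +1 burnt)
  fire out at step 9

5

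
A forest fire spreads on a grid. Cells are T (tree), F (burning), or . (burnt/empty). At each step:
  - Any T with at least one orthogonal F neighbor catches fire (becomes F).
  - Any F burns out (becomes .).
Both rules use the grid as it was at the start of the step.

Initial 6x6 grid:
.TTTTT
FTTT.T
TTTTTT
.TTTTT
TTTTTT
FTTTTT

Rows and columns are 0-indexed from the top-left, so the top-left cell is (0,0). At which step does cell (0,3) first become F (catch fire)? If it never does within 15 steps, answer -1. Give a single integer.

Step 1: cell (0,3)='T' (+4 fires, +2 burnt)
Step 2: cell (0,3)='T' (+5 fires, +4 burnt)
Step 3: cell (0,3)='T' (+6 fires, +5 burnt)
Step 4: cell (0,3)='F' (+5 fires, +6 burnt)
  -> target ignites at step 4
Step 5: cell (0,3)='.' (+5 fires, +5 burnt)
Step 6: cell (0,3)='.' (+4 fires, +5 burnt)
Step 7: cell (0,3)='.' (+2 fires, +4 burnt)
Step 8: cell (0,3)='.' (+0 fires, +2 burnt)
  fire out at step 8

4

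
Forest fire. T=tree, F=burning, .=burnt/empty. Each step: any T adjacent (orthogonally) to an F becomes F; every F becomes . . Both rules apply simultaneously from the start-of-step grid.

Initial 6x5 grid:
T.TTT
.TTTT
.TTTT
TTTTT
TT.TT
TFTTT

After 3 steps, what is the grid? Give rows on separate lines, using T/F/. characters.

Step 1: 3 trees catch fire, 1 burn out
  T.TTT
  .TTTT
  .TTTT
  TTTTT
  TF.TT
  F.FTT
Step 2: 3 trees catch fire, 3 burn out
  T.TTT
  .TTTT
  .TTTT
  TFTTT
  F..TT
  ...FT
Step 3: 5 trees catch fire, 3 burn out
  T.TTT
  .TTTT
  .FTTT
  F.FTT
  ...FT
  ....F

T.TTT
.TTTT
.FTTT
F.FTT
...FT
....F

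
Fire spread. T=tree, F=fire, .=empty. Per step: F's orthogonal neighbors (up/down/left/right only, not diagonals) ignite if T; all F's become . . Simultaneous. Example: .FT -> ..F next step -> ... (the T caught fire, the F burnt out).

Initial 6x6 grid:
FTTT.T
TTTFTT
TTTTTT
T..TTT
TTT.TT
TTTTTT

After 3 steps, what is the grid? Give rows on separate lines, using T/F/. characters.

Step 1: 6 trees catch fire, 2 burn out
  .FTF.T
  FTF.FT
  TTTFTT
  T..TTT
  TTT.TT
  TTTTTT
Step 2: 7 trees catch fire, 6 burn out
  ..F..T
  .F...F
  FTF.FT
  T..FTT
  TTT.TT
  TTTTTT
Step 3: 5 trees catch fire, 7 burn out
  .....F
  ......
  .F...F
  F...FT
  TTT.TT
  TTTTTT

.....F
......
.F...F
F...FT
TTT.TT
TTTTTT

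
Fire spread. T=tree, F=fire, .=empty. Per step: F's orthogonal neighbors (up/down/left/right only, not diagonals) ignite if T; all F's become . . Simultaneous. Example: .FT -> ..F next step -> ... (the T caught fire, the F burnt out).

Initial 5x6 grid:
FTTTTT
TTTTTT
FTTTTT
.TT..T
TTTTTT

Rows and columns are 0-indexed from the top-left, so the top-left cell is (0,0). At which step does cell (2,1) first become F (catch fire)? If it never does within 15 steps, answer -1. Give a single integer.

Step 1: cell (2,1)='F' (+3 fires, +2 burnt)
  -> target ignites at step 1
Step 2: cell (2,1)='.' (+4 fires, +3 burnt)
Step 3: cell (2,1)='.' (+5 fires, +4 burnt)
Step 4: cell (2,1)='.' (+5 fires, +5 burnt)
Step 5: cell (2,1)='.' (+4 fires, +5 burnt)
Step 6: cell (2,1)='.' (+3 fires, +4 burnt)
Step 7: cell (2,1)='.' (+1 fires, +3 burnt)
Step 8: cell (2,1)='.' (+0 fires, +1 burnt)
  fire out at step 8

1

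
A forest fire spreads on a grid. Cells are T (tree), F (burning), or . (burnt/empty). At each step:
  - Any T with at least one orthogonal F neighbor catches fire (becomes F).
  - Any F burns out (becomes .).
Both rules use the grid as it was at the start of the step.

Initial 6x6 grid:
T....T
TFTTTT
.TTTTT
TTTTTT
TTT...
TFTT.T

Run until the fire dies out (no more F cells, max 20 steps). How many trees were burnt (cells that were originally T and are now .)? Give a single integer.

Answer: 24

Derivation:
Step 1: +6 fires, +2 burnt (F count now 6)
Step 2: +7 fires, +6 burnt (F count now 7)
Step 3: +4 fires, +7 burnt (F count now 4)
Step 4: +3 fires, +4 burnt (F count now 3)
Step 5: +3 fires, +3 burnt (F count now 3)
Step 6: +1 fires, +3 burnt (F count now 1)
Step 7: +0 fires, +1 burnt (F count now 0)
Fire out after step 7
Initially T: 25, now '.': 35
Total burnt (originally-T cells now '.'): 24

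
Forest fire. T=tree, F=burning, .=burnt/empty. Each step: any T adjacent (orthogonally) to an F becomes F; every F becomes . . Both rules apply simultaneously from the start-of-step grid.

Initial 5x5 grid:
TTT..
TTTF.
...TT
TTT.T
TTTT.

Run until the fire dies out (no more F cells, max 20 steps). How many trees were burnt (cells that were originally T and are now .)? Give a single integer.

Step 1: +2 fires, +1 burnt (F count now 2)
Step 2: +3 fires, +2 burnt (F count now 3)
Step 3: +3 fires, +3 burnt (F count now 3)
Step 4: +1 fires, +3 burnt (F count now 1)
Step 5: +0 fires, +1 burnt (F count now 0)
Fire out after step 5
Initially T: 16, now '.': 18
Total burnt (originally-T cells now '.'): 9

Answer: 9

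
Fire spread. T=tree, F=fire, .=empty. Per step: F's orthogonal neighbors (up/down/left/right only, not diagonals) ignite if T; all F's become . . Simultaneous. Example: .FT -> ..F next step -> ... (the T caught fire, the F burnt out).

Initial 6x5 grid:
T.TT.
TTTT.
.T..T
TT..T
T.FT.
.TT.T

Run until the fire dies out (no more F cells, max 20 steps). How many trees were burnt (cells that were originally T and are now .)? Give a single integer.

Answer: 3

Derivation:
Step 1: +2 fires, +1 burnt (F count now 2)
Step 2: +1 fires, +2 burnt (F count now 1)
Step 3: +0 fires, +1 burnt (F count now 0)
Fire out after step 3
Initially T: 17, now '.': 16
Total burnt (originally-T cells now '.'): 3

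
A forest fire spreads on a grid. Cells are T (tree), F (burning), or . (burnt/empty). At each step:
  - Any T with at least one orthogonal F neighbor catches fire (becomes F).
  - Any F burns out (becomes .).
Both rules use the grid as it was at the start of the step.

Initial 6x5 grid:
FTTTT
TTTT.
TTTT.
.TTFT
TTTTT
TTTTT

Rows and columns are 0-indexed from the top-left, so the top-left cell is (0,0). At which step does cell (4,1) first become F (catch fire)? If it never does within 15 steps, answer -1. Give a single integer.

Step 1: cell (4,1)='T' (+6 fires, +2 burnt)
Step 2: cell (4,1)='T' (+9 fires, +6 burnt)
Step 3: cell (4,1)='F' (+6 fires, +9 burnt)
  -> target ignites at step 3
Step 4: cell (4,1)='.' (+3 fires, +6 burnt)
Step 5: cell (4,1)='.' (+1 fires, +3 burnt)
Step 6: cell (4,1)='.' (+0 fires, +1 burnt)
  fire out at step 6

3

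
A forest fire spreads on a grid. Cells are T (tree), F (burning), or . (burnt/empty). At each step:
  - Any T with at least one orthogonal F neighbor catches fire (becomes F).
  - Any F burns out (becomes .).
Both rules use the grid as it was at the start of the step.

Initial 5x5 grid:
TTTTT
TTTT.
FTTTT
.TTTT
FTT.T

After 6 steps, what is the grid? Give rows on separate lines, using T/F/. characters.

Step 1: 3 trees catch fire, 2 burn out
  TTTTT
  FTTT.
  .FTTT
  .TTTT
  .FT.T
Step 2: 5 trees catch fire, 3 burn out
  FTTTT
  .FTT.
  ..FTT
  .FTTT
  ..F.T
Step 3: 4 trees catch fire, 5 burn out
  .FTTT
  ..FT.
  ...FT
  ..FTT
  ....T
Step 4: 4 trees catch fire, 4 burn out
  ..FTT
  ...F.
  ....F
  ...FT
  ....T
Step 5: 2 trees catch fire, 4 burn out
  ...FT
  .....
  .....
  ....F
  ....T
Step 6: 2 trees catch fire, 2 burn out
  ....F
  .....
  .....
  .....
  ....F

....F
.....
.....
.....
....F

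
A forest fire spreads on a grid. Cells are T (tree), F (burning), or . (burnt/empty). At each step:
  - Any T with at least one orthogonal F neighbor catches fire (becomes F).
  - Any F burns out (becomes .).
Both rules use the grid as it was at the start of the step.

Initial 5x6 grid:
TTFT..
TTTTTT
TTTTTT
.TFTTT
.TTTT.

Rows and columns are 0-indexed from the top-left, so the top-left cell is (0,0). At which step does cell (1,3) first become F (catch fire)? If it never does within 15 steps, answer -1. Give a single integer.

Step 1: cell (1,3)='T' (+7 fires, +2 burnt)
Step 2: cell (1,3)='F' (+8 fires, +7 burnt)
  -> target ignites at step 2
Step 3: cell (1,3)='.' (+6 fires, +8 burnt)
Step 4: cell (1,3)='.' (+2 fires, +6 burnt)
Step 5: cell (1,3)='.' (+0 fires, +2 burnt)
  fire out at step 5

2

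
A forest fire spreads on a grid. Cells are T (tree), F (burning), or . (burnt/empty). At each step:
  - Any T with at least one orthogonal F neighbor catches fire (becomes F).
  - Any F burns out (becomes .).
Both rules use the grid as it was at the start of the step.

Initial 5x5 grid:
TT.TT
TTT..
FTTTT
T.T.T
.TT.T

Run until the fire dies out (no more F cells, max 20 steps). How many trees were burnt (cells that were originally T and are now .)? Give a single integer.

Answer: 15

Derivation:
Step 1: +3 fires, +1 burnt (F count now 3)
Step 2: +3 fires, +3 burnt (F count now 3)
Step 3: +4 fires, +3 burnt (F count now 4)
Step 4: +2 fires, +4 burnt (F count now 2)
Step 5: +2 fires, +2 burnt (F count now 2)
Step 6: +1 fires, +2 burnt (F count now 1)
Step 7: +0 fires, +1 burnt (F count now 0)
Fire out after step 7
Initially T: 17, now '.': 23
Total burnt (originally-T cells now '.'): 15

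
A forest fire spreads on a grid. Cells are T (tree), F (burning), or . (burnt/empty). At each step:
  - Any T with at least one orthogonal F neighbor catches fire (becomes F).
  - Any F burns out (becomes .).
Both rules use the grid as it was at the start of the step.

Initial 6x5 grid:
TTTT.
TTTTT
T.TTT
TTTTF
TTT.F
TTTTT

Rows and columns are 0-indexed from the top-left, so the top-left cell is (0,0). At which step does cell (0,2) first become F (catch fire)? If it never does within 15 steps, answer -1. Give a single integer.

Step 1: cell (0,2)='T' (+3 fires, +2 burnt)
Step 2: cell (0,2)='T' (+4 fires, +3 burnt)
Step 3: cell (0,2)='T' (+5 fires, +4 burnt)
Step 4: cell (0,2)='T' (+5 fires, +5 burnt)
Step 5: cell (0,2)='F' (+5 fires, +5 burnt)
  -> target ignites at step 5
Step 6: cell (0,2)='.' (+2 fires, +5 burnt)
Step 7: cell (0,2)='.' (+1 fires, +2 burnt)
Step 8: cell (0,2)='.' (+0 fires, +1 burnt)
  fire out at step 8

5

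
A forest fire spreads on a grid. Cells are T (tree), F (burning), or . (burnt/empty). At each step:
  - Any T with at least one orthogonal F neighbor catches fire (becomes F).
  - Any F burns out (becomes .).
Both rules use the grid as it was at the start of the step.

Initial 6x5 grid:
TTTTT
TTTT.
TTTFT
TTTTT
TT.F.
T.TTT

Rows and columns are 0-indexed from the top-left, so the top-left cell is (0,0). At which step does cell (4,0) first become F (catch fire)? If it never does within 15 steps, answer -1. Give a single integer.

Step 1: cell (4,0)='T' (+5 fires, +2 burnt)
Step 2: cell (4,0)='T' (+7 fires, +5 burnt)
Step 3: cell (4,0)='T' (+5 fires, +7 burnt)
Step 4: cell (4,0)='T' (+4 fires, +5 burnt)
Step 5: cell (4,0)='F' (+2 fires, +4 burnt)
  -> target ignites at step 5
Step 6: cell (4,0)='.' (+1 fires, +2 burnt)
Step 7: cell (4,0)='.' (+0 fires, +1 burnt)
  fire out at step 7

5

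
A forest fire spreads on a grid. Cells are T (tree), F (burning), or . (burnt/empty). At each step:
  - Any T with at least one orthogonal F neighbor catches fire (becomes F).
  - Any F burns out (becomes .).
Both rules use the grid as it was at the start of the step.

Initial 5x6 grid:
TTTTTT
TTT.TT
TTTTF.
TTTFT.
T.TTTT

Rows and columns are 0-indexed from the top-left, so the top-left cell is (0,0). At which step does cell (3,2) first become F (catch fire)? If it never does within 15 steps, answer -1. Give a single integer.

Step 1: cell (3,2)='F' (+5 fires, +2 burnt)
  -> target ignites at step 1
Step 2: cell (3,2)='.' (+6 fires, +5 burnt)
Step 3: cell (3,2)='.' (+6 fires, +6 burnt)
Step 4: cell (3,2)='.' (+4 fires, +6 burnt)
Step 5: cell (3,2)='.' (+2 fires, +4 burnt)
Step 6: cell (3,2)='.' (+1 fires, +2 burnt)
Step 7: cell (3,2)='.' (+0 fires, +1 burnt)
  fire out at step 7

1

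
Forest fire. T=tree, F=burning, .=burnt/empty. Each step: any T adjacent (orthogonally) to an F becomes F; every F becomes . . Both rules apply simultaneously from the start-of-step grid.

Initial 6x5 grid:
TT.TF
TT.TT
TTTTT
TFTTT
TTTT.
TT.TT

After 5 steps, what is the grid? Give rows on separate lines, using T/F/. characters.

Step 1: 6 trees catch fire, 2 burn out
  TT.F.
  TT.TF
  TFTTT
  F.FTT
  TFTT.
  TT.TT
Step 2: 9 trees catch fire, 6 burn out
  TT...
  TF.F.
  F.FTF
  ...FT
  F.FT.
  TF.TT
Step 3: 6 trees catch fire, 9 burn out
  TF...
  F....
  ...F.
  ....F
  ...F.
  F..TT
Step 4: 2 trees catch fire, 6 burn out
  F....
  .....
  .....
  .....
  .....
  ...FT
Step 5: 1 trees catch fire, 2 burn out
  .....
  .....
  .....
  .....
  .....
  ....F

.....
.....
.....
.....
.....
....F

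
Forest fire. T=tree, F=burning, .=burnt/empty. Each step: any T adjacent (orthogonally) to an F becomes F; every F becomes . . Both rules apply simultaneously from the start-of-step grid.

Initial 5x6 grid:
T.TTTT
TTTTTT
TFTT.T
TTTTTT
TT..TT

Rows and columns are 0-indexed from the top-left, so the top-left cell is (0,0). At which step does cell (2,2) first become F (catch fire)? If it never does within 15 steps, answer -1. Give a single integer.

Step 1: cell (2,2)='F' (+4 fires, +1 burnt)
  -> target ignites at step 1
Step 2: cell (2,2)='.' (+6 fires, +4 burnt)
Step 3: cell (2,2)='.' (+5 fires, +6 burnt)
Step 4: cell (2,2)='.' (+3 fires, +5 burnt)
Step 5: cell (2,2)='.' (+4 fires, +3 burnt)
Step 6: cell (2,2)='.' (+3 fires, +4 burnt)
Step 7: cell (2,2)='.' (+0 fires, +3 burnt)
  fire out at step 7

1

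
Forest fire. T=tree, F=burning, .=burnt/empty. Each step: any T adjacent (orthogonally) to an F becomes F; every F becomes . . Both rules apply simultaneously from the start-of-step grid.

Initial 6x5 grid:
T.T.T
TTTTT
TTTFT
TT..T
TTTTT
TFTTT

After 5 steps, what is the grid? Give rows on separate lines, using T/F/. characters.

Step 1: 6 trees catch fire, 2 burn out
  T.T.T
  TTTFT
  TTF.F
  TT..T
  TFTTT
  F.FTT
Step 2: 8 trees catch fire, 6 burn out
  T.T.T
  TTF.F
  TF...
  TF..F
  F.FTT
  ...FT
Step 3: 8 trees catch fire, 8 burn out
  T.F.F
  TF...
  F....
  F....
  ...FF
  ....F
Step 4: 1 trees catch fire, 8 burn out
  T....
  F....
  .....
  .....
  .....
  .....
Step 5: 1 trees catch fire, 1 burn out
  F....
  .....
  .....
  .....
  .....
  .....

F....
.....
.....
.....
.....
.....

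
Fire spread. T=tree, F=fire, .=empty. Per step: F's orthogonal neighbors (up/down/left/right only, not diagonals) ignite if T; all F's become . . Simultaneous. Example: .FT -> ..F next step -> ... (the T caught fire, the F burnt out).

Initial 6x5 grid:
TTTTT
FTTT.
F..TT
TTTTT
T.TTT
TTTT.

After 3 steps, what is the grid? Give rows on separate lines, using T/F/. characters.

Step 1: 3 trees catch fire, 2 burn out
  FTTTT
  .FTT.
  ...TT
  FTTTT
  T.TTT
  TTTT.
Step 2: 4 trees catch fire, 3 burn out
  .FTTT
  ..FT.
  ...TT
  .FTTT
  F.TTT
  TTTT.
Step 3: 4 trees catch fire, 4 burn out
  ..FTT
  ...F.
  ...TT
  ..FTT
  ..TTT
  FTTT.

..FTT
...F.
...TT
..FTT
..TTT
FTTT.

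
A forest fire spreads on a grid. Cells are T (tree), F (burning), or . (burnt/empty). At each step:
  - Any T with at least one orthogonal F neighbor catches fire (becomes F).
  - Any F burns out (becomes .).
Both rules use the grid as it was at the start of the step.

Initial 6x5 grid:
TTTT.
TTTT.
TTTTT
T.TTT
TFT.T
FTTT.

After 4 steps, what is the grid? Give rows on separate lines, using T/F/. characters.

Step 1: 3 trees catch fire, 2 burn out
  TTTT.
  TTTT.
  TTTTT
  T.TTT
  F.F.T
  .FTT.
Step 2: 3 trees catch fire, 3 burn out
  TTTT.
  TTTT.
  TTTTT
  F.FTT
  ....T
  ..FT.
Step 3: 4 trees catch fire, 3 burn out
  TTTT.
  TTTT.
  FTFTT
  ...FT
  ....T
  ...F.
Step 4: 5 trees catch fire, 4 burn out
  TTTT.
  FTFT.
  .F.FT
  ....F
  ....T
  .....

TTTT.
FTFT.
.F.FT
....F
....T
.....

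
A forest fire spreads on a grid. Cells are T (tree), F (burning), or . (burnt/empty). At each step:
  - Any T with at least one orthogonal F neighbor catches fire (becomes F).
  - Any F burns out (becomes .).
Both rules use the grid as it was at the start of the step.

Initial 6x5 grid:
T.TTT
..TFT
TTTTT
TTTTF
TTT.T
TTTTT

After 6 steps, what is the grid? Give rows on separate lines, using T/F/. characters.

Step 1: 7 trees catch fire, 2 burn out
  T.TFT
  ..F.F
  TTTFF
  TTTF.
  TTT.F
  TTTTT
Step 2: 5 trees catch fire, 7 burn out
  T.F.F
  .....
  TTF..
  TTF..
  TTT..
  TTTTF
Step 3: 4 trees catch fire, 5 burn out
  T....
  .....
  TF...
  TF...
  TTF..
  TTTF.
Step 4: 4 trees catch fire, 4 burn out
  T....
  .....
  F....
  F....
  TF...
  TTF..
Step 5: 2 trees catch fire, 4 burn out
  T....
  .....
  .....
  .....
  F....
  TF...
Step 6: 1 trees catch fire, 2 burn out
  T....
  .....
  .....
  .....
  .....
  F....

T....
.....
.....
.....
.....
F....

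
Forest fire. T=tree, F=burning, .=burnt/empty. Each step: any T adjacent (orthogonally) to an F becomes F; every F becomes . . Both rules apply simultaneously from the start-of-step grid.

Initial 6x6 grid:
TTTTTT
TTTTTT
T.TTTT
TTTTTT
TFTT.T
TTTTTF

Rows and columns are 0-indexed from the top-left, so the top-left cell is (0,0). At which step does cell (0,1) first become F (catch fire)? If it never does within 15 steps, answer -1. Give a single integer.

Step 1: cell (0,1)='T' (+6 fires, +2 burnt)
Step 2: cell (0,1)='T' (+7 fires, +6 burnt)
Step 3: cell (0,1)='T' (+5 fires, +7 burnt)
Step 4: cell (0,1)='T' (+5 fires, +5 burnt)
Step 5: cell (0,1)='T' (+6 fires, +5 burnt)
Step 6: cell (0,1)='F' (+3 fires, +6 burnt)
  -> target ignites at step 6
Step 7: cell (0,1)='.' (+0 fires, +3 burnt)
  fire out at step 7

6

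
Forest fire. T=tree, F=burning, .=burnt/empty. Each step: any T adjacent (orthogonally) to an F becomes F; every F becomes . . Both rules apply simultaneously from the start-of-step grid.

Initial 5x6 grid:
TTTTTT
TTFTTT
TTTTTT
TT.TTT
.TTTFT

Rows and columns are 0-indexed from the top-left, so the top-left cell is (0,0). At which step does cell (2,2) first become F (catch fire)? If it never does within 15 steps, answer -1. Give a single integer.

Step 1: cell (2,2)='F' (+7 fires, +2 burnt)
  -> target ignites at step 1
Step 2: cell (2,2)='.' (+10 fires, +7 burnt)
Step 3: cell (2,2)='.' (+7 fires, +10 burnt)
Step 4: cell (2,2)='.' (+2 fires, +7 burnt)
Step 5: cell (2,2)='.' (+0 fires, +2 burnt)
  fire out at step 5

1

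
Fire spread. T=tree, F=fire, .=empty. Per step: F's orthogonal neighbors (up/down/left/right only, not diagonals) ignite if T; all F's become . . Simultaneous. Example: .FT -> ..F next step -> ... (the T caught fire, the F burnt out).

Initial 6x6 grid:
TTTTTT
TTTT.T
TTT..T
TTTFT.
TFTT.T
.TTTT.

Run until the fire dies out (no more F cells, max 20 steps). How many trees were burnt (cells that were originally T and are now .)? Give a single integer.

Step 1: +7 fires, +2 burnt (F count now 7)
Step 2: +5 fires, +7 burnt (F count now 5)
Step 3: +4 fires, +5 burnt (F count now 4)
Step 4: +4 fires, +4 burnt (F count now 4)
Step 5: +2 fires, +4 burnt (F count now 2)
Step 6: +1 fires, +2 burnt (F count now 1)
Step 7: +1 fires, +1 burnt (F count now 1)
Step 8: +1 fires, +1 burnt (F count now 1)
Step 9: +1 fires, +1 burnt (F count now 1)
Step 10: +0 fires, +1 burnt (F count now 0)
Fire out after step 10
Initially T: 27, now '.': 35
Total burnt (originally-T cells now '.'): 26

Answer: 26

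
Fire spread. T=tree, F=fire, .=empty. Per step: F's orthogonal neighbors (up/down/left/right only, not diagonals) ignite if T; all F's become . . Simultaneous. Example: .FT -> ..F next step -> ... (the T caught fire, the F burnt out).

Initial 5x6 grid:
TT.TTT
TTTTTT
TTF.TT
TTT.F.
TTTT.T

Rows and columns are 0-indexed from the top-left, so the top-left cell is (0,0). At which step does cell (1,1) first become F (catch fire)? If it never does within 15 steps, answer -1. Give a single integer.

Step 1: cell (1,1)='T' (+4 fires, +2 burnt)
Step 2: cell (1,1)='F' (+7 fires, +4 burnt)
  -> target ignites at step 2
Step 3: cell (1,1)='.' (+8 fires, +7 burnt)
Step 4: cell (1,1)='.' (+3 fires, +8 burnt)
Step 5: cell (1,1)='.' (+0 fires, +3 burnt)
  fire out at step 5

2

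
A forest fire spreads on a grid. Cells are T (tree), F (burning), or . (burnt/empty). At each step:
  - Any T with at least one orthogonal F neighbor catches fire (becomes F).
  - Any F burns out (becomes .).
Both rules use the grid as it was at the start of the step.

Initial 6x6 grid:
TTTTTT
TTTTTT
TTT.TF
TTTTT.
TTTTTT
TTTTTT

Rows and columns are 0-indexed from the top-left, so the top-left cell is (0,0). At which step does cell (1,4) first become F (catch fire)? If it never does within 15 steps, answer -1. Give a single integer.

Step 1: cell (1,4)='T' (+2 fires, +1 burnt)
Step 2: cell (1,4)='F' (+3 fires, +2 burnt)
  -> target ignites at step 2
Step 3: cell (1,4)='.' (+4 fires, +3 burnt)
Step 4: cell (1,4)='.' (+6 fires, +4 burnt)
Step 5: cell (1,4)='.' (+7 fires, +6 burnt)
Step 6: cell (1,4)='.' (+6 fires, +7 burnt)
Step 7: cell (1,4)='.' (+4 fires, +6 burnt)
Step 8: cell (1,4)='.' (+1 fires, +4 burnt)
Step 9: cell (1,4)='.' (+0 fires, +1 burnt)
  fire out at step 9

2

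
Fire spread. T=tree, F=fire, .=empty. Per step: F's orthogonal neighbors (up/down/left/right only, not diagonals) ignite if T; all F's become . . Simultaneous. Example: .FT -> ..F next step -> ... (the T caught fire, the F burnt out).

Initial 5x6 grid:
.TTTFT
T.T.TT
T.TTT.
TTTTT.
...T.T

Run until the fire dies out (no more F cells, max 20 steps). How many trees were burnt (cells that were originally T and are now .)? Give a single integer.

Answer: 18

Derivation:
Step 1: +3 fires, +1 burnt (F count now 3)
Step 2: +3 fires, +3 burnt (F count now 3)
Step 3: +4 fires, +3 burnt (F count now 4)
Step 4: +2 fires, +4 burnt (F count now 2)
Step 5: +2 fires, +2 burnt (F count now 2)
Step 6: +1 fires, +2 burnt (F count now 1)
Step 7: +1 fires, +1 burnt (F count now 1)
Step 8: +1 fires, +1 burnt (F count now 1)
Step 9: +1 fires, +1 burnt (F count now 1)
Step 10: +0 fires, +1 burnt (F count now 0)
Fire out after step 10
Initially T: 19, now '.': 29
Total burnt (originally-T cells now '.'): 18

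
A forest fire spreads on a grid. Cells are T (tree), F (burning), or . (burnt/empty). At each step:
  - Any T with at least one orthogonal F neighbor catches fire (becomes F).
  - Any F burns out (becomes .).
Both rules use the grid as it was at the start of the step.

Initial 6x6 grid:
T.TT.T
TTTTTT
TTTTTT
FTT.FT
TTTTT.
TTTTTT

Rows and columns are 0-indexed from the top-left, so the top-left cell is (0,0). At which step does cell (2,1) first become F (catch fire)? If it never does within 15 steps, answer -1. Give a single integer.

Step 1: cell (2,1)='T' (+6 fires, +2 burnt)
Step 2: cell (2,1)='F' (+10 fires, +6 burnt)
  -> target ignites at step 2
Step 3: cell (2,1)='.' (+9 fires, +10 burnt)
Step 4: cell (2,1)='.' (+4 fires, +9 burnt)
Step 5: cell (2,1)='.' (+1 fires, +4 burnt)
Step 6: cell (2,1)='.' (+0 fires, +1 burnt)
  fire out at step 6

2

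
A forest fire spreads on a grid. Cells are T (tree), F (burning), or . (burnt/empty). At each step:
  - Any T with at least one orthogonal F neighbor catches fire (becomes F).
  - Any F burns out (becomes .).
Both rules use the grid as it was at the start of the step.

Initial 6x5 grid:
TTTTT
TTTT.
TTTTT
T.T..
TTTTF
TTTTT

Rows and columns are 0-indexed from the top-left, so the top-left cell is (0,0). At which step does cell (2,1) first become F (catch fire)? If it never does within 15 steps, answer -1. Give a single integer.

Step 1: cell (2,1)='T' (+2 fires, +1 burnt)
Step 2: cell (2,1)='T' (+2 fires, +2 burnt)
Step 3: cell (2,1)='T' (+3 fires, +2 burnt)
Step 4: cell (2,1)='T' (+3 fires, +3 burnt)
Step 5: cell (2,1)='F' (+5 fires, +3 burnt)
  -> target ignites at step 5
Step 6: cell (2,1)='.' (+5 fires, +5 burnt)
Step 7: cell (2,1)='.' (+3 fires, +5 burnt)
Step 8: cell (2,1)='.' (+2 fires, +3 burnt)
Step 9: cell (2,1)='.' (+0 fires, +2 burnt)
  fire out at step 9

5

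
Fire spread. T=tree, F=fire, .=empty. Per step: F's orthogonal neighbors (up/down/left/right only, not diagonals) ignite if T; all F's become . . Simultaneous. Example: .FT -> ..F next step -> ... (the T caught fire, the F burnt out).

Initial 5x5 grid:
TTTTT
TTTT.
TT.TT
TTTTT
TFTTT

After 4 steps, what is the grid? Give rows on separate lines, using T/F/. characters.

Step 1: 3 trees catch fire, 1 burn out
  TTTTT
  TTTT.
  TT.TT
  TFTTT
  F.FTT
Step 2: 4 trees catch fire, 3 burn out
  TTTTT
  TTTT.
  TF.TT
  F.FTT
  ...FT
Step 3: 4 trees catch fire, 4 burn out
  TTTTT
  TFTT.
  F..TT
  ...FT
  ....F
Step 4: 5 trees catch fire, 4 burn out
  TFTTT
  F.FT.
  ...FT
  ....F
  .....

TFTTT
F.FT.
...FT
....F
.....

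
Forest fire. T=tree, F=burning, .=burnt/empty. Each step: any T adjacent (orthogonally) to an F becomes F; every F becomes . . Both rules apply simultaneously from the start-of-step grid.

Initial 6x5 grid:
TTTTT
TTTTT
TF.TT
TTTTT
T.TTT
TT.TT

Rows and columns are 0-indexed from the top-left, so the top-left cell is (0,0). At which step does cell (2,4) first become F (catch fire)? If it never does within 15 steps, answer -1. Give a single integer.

Step 1: cell (2,4)='T' (+3 fires, +1 burnt)
Step 2: cell (2,4)='T' (+5 fires, +3 burnt)
Step 3: cell (2,4)='T' (+6 fires, +5 burnt)
Step 4: cell (2,4)='T' (+6 fires, +6 burnt)
Step 5: cell (2,4)='F' (+5 fires, +6 burnt)
  -> target ignites at step 5
Step 6: cell (2,4)='.' (+1 fires, +5 burnt)
Step 7: cell (2,4)='.' (+0 fires, +1 burnt)
  fire out at step 7

5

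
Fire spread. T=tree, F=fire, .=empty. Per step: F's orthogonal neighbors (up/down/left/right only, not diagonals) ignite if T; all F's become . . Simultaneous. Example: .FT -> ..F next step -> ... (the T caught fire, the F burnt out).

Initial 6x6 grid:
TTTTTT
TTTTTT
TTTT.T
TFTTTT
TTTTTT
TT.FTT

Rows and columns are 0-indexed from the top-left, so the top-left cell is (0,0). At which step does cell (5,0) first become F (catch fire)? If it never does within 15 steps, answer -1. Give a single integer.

Step 1: cell (5,0)='T' (+6 fires, +2 burnt)
Step 2: cell (5,0)='T' (+9 fires, +6 burnt)
Step 3: cell (5,0)='F' (+7 fires, +9 burnt)
  -> target ignites at step 3
Step 4: cell (5,0)='.' (+4 fires, +7 burnt)
Step 5: cell (5,0)='.' (+3 fires, +4 burnt)
Step 6: cell (5,0)='.' (+2 fires, +3 burnt)
Step 7: cell (5,0)='.' (+1 fires, +2 burnt)
Step 8: cell (5,0)='.' (+0 fires, +1 burnt)
  fire out at step 8

3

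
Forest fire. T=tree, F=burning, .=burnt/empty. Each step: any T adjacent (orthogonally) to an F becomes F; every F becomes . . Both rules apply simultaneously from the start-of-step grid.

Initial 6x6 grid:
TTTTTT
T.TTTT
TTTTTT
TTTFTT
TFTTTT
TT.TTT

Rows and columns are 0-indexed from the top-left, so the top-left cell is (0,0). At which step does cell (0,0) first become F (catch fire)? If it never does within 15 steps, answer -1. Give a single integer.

Step 1: cell (0,0)='T' (+8 fires, +2 burnt)
Step 2: cell (0,0)='T' (+9 fires, +8 burnt)
Step 3: cell (0,0)='T' (+7 fires, +9 burnt)
Step 4: cell (0,0)='T' (+5 fires, +7 burnt)
Step 5: cell (0,0)='F' (+3 fires, +5 burnt)
  -> target ignites at step 5
Step 6: cell (0,0)='.' (+0 fires, +3 burnt)
  fire out at step 6

5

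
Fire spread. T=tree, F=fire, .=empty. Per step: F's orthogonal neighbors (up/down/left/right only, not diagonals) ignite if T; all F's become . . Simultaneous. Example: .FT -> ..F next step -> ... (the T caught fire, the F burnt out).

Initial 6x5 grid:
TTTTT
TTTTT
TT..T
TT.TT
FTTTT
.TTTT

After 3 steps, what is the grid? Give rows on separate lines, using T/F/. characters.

Step 1: 2 trees catch fire, 1 burn out
  TTTTT
  TTTTT
  TT..T
  FT.TT
  .FTTT
  .TTTT
Step 2: 4 trees catch fire, 2 burn out
  TTTTT
  TTTTT
  FT..T
  .F.TT
  ..FTT
  .FTTT
Step 3: 4 trees catch fire, 4 burn out
  TTTTT
  FTTTT
  .F..T
  ...TT
  ...FT
  ..FTT

TTTTT
FTTTT
.F..T
...TT
...FT
..FTT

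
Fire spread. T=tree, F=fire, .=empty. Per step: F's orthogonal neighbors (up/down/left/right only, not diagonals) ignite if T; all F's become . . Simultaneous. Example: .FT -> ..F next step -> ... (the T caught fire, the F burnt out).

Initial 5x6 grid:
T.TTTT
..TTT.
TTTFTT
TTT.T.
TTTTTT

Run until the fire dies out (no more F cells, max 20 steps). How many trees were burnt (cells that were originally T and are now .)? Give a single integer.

Step 1: +3 fires, +1 burnt (F count now 3)
Step 2: +7 fires, +3 burnt (F count now 7)
Step 3: +6 fires, +7 burnt (F count now 6)
Step 4: +5 fires, +6 burnt (F count now 5)
Step 5: +1 fires, +5 burnt (F count now 1)
Step 6: +0 fires, +1 burnt (F count now 0)
Fire out after step 6
Initially T: 23, now '.': 29
Total burnt (originally-T cells now '.'): 22

Answer: 22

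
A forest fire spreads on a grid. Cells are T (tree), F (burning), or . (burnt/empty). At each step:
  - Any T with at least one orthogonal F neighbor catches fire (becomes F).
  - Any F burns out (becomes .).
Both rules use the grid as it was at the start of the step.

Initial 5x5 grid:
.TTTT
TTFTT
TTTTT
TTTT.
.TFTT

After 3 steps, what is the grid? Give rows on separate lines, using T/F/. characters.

Step 1: 7 trees catch fire, 2 burn out
  .TFTT
  TF.FT
  TTFTT
  TTFT.
  .F.FT
Step 2: 9 trees catch fire, 7 burn out
  .F.FT
  F...F
  TF.FT
  TF.F.
  ....F
Step 3: 4 trees catch fire, 9 burn out
  ....F
  .....
  F...F
  F....
  .....

....F
.....
F...F
F....
.....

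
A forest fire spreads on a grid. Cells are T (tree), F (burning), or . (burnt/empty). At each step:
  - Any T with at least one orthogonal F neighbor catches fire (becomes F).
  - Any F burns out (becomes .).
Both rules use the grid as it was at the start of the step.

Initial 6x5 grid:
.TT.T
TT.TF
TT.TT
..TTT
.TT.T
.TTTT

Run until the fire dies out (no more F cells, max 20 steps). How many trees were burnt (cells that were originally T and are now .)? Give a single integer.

Step 1: +3 fires, +1 burnt (F count now 3)
Step 2: +2 fires, +3 burnt (F count now 2)
Step 3: +2 fires, +2 burnt (F count now 2)
Step 4: +2 fires, +2 burnt (F count now 2)
Step 5: +2 fires, +2 burnt (F count now 2)
Step 6: +2 fires, +2 burnt (F count now 2)
Step 7: +1 fires, +2 burnt (F count now 1)
Step 8: +0 fires, +1 burnt (F count now 0)
Fire out after step 8
Initially T: 20, now '.': 24
Total burnt (originally-T cells now '.'): 14

Answer: 14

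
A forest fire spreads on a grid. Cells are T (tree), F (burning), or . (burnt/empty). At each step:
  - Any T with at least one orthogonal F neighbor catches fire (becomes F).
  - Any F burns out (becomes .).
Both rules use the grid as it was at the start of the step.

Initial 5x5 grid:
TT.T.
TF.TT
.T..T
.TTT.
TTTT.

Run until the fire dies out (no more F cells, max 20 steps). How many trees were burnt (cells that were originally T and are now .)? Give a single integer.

Answer: 11

Derivation:
Step 1: +3 fires, +1 burnt (F count now 3)
Step 2: +2 fires, +3 burnt (F count now 2)
Step 3: +2 fires, +2 burnt (F count now 2)
Step 4: +3 fires, +2 burnt (F count now 3)
Step 5: +1 fires, +3 burnt (F count now 1)
Step 6: +0 fires, +1 burnt (F count now 0)
Fire out after step 6
Initially T: 15, now '.': 21
Total burnt (originally-T cells now '.'): 11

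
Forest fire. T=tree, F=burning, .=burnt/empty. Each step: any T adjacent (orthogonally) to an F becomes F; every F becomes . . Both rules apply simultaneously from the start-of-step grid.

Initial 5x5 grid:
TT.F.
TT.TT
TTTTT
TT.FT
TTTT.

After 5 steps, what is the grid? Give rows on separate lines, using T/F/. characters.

Step 1: 4 trees catch fire, 2 burn out
  TT...
  TT.FT
  TTTFT
  TT..F
  TTTF.
Step 2: 4 trees catch fire, 4 burn out
  TT...
  TT..F
  TTF.F
  TT...
  TTF..
Step 3: 2 trees catch fire, 4 burn out
  TT...
  TT...
  TF...
  TT...
  TF...
Step 4: 4 trees catch fire, 2 burn out
  TT...
  TF...
  F....
  TF...
  F....
Step 5: 3 trees catch fire, 4 burn out
  TF...
  F....
  .....
  F....
  .....

TF...
F....
.....
F....
.....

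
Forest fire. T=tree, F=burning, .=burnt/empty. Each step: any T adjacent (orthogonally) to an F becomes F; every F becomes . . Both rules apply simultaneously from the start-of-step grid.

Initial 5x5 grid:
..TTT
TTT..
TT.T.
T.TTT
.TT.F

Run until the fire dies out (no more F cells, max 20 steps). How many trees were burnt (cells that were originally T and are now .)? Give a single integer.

Answer: 6

Derivation:
Step 1: +1 fires, +1 burnt (F count now 1)
Step 2: +1 fires, +1 burnt (F count now 1)
Step 3: +2 fires, +1 burnt (F count now 2)
Step 4: +1 fires, +2 burnt (F count now 1)
Step 5: +1 fires, +1 burnt (F count now 1)
Step 6: +0 fires, +1 burnt (F count now 0)
Fire out after step 6
Initially T: 15, now '.': 16
Total burnt (originally-T cells now '.'): 6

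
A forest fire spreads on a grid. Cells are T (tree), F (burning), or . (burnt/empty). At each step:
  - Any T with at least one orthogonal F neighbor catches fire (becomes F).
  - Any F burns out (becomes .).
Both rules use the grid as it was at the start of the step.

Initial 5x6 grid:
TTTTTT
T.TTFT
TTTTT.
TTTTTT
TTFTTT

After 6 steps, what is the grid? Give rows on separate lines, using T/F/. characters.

Step 1: 7 trees catch fire, 2 burn out
  TTTTFT
  T.TF.F
  TTTTF.
  TTFTTT
  TF.FTT
Step 2: 10 trees catch fire, 7 burn out
  TTTF.F
  T.F...
  TTFF..
  TF.FFT
  F...FT
Step 3: 5 trees catch fire, 10 burn out
  TTF...
  T.....
  TF....
  F....F
  .....F
Step 4: 2 trees catch fire, 5 burn out
  TF....
  T.....
  F.....
  ......
  ......
Step 5: 2 trees catch fire, 2 burn out
  F.....
  F.....
  ......
  ......
  ......
Step 6: 0 trees catch fire, 2 burn out
  ......
  ......
  ......
  ......
  ......

......
......
......
......
......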